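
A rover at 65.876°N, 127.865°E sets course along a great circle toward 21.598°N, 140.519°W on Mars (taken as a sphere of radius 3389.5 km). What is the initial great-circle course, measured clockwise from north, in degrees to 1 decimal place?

79.4°

Δλ = 91.616° = 1.5990 rad.
y = sin Δλ · cos φ₂ = (0.9996)(0.9298) = 0.9294
x = cos φ₁ sin φ₂ − sin φ₁ cos φ₂ cos Δλ = (0.4087)(0.3681) − (0.9127)(0.9298)(-0.0282) = 0.1744
θ = atan2(y, x) = 79.37°, so the bearing is 79.4°.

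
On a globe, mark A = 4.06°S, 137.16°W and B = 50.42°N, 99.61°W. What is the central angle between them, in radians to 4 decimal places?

Let φ₁ = -0.0709 rad, φ₂ = 0.8800 rad, and Δλ = 0.6554 rad.
cos c = sin φ₁ sin φ₂ + cos φ₁ cos φ₂ cos Δλ = (-0.0708)(0.7707) + (0.9975)(0.6372)(0.7928) = 0.44931,
so c = arccos(0.44931) = 1.10480 rad.
So the angular separation is 1.1048 rad.

1.1048 rad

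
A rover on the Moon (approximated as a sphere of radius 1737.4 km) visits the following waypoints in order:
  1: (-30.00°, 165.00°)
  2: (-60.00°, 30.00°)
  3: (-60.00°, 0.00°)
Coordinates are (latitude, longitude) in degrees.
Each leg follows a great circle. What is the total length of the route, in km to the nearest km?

2959 km

Leg 1→2: central angle 1.4436 rad, distance 2508.2 km.
Leg 2→3: central angle 0.2595 rad, distance 450.9 km.
Total: 2508.2 + 450.9 ≈ 2959 km.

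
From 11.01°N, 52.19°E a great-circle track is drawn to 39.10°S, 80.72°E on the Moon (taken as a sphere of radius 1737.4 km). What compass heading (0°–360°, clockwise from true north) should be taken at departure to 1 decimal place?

153.7°

Δλ = 28.530° = 0.4979 rad.
y = sin Δλ · cos φ₂ = (0.4776)(0.7760) = 0.3707
x = cos φ₁ sin φ₂ − sin φ₁ cos φ₂ cos Δλ = (0.9816)(-0.6307) − (0.1910)(0.7760)(0.8786) = -0.7493
θ = atan2(y, x) = 153.68°, so the bearing is 153.7°.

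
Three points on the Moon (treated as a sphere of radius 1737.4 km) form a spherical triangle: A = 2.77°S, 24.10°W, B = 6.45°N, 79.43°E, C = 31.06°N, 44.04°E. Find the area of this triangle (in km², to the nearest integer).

1417526 km²

Side lengths (central angles): a = 0.7199, b = 1.2728, c = 1.8107 rad; semiperimeter s = 1.9017.
By l'Huilier's theorem, tan(E/4) = √[tan(s/2) tan((s−a)/2) tan((s−b)/2) tan((s−c)/2)], giving spherical excess E = 0.4696 rad.
Area = E·R² = 0.4696 × (1737.4)² ≈ 1417526 km².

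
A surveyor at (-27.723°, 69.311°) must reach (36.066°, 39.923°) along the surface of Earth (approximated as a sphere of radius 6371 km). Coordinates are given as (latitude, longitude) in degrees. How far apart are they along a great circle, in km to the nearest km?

In radians: φ₁ = -0.4839, φ₂ = 0.6295, Δλ = -29.388° = -0.5129 rad.
cos c = sin φ₁ sin φ₂ + cos φ₁ cos φ₂ cos Δλ = (-0.4652)(0.5887) + (0.8852)(0.8083)(0.8713) = 0.34960,
so c = arccos(0.34960) = 1.21365 rad.
Distance = R·c = 6371 × 1.2137 ≈ 7732 km.

7732 km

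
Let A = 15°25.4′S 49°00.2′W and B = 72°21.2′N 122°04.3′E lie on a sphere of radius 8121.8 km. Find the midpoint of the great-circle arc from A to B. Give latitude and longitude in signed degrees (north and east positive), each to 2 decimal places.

The central angle between A and B is δ = 2.1438 rad.
With f = 0.5, the slerp weights are sin((1−f)δ)/sin δ = 1.0450 and sin(fδ)/sin δ = 1.0450.
Weighted sum of the unit vectors: (1.0450)·(0.6324,-0.7276,-0.2659) + (1.0450)·(-0.1610,0.2569,0.9529) = (0.4926, -0.4919, 0.7179).
Converting back: φ = atan2(z, √(x²+y²)) = 45.88°, λ = atan2(y, x) = -44.95°.

45.88°, -44.95°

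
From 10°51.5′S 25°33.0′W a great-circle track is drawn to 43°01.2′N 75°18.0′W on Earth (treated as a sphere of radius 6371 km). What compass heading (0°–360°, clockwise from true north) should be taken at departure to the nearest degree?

With φ₁ = -0.1895, φ₂ = 0.7508, Δλ = -0.8683 rad, the forward-azimuth formula gives
θ = atan2( sin Δλ cos φ₂ , cos φ₁ sin φ₂ − sin φ₁ cos φ₂ cos Δλ ) = atan2(-0.5580, 0.7590) = -36.32°.
Adding 360° brings this into [0°, 360°): 324°.

324°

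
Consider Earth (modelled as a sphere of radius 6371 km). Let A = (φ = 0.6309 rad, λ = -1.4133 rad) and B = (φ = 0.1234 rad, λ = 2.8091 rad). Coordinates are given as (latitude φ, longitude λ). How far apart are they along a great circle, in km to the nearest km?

11979 km

Let φ₁ = 0.6309 rad, φ₂ = 0.1234 rad, and Δλ = -2.0608 rad.
cos c = sin φ₁ sin φ₂ + cos φ₁ cos φ₂ cos Δλ = (0.5899)(0.1231) + (0.8075)(0.9924)(-0.4706) = -0.30453,
so c = arccos(-0.30453) = 1.88024 rad.
Distance = R·c = 6371 × 1.8802 ≈ 11979 km.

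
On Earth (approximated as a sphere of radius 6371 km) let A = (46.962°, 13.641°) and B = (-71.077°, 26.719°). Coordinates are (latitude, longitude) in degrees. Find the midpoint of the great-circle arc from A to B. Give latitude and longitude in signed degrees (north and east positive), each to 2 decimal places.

Central angle δ = 2.0667 rad. Interpolating on the sphere with fraction f = 0.5:
P = [sin((1−f)δ)·A + sin(fδ)·B] / sin δ = 0.9767·A + 0.9767·B in Cartesian coordinates,
giving P = (0.9307, 0.2996, -0.2100), i.e. latitude -12.12°, longitude 17.84°.

-12.12°, 17.84°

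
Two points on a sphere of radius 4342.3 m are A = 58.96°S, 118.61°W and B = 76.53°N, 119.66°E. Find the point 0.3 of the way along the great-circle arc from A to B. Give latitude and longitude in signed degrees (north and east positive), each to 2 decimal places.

-15.17°, -138.11°

The central angle between A and B is δ = 2.6824 rad.
With f = 0.3, the slerp weights are sin((1−f)δ)/sin δ = 2.1507 and sin(fδ)/sin δ = 1.6259.
Weighted sum of the unit vectors: (2.1507)·(-0.2469,-0.4527,-0.8568) + (1.6259)·(-0.1153,0.2024,0.9725) = (-0.7185, -0.6445, -0.2616).
Converting back: φ = atan2(z, √(x²+y²)) = -15.17°, λ = atan2(y, x) = -138.11°.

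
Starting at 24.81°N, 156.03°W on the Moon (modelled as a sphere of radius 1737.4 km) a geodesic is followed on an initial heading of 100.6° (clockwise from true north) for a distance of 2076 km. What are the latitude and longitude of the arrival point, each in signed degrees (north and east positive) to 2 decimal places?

Angular distance δ = d/R = 2076/1737.4 = 1.19489 rad; initial bearing θ = 1.7558 rad.
sin φ₂ = sin φ₁ cos δ + cos φ₁ sin δ cos θ = (0.4196)(0.3671) + (0.9077)(0.9302)(-0.1840) = -0.0013, so φ₂ = -0.07°.
Δλ = atan2(sin θ sin δ cos φ₁, cos δ − sin φ₁ sin φ₂) = atan2(0.8299, 0.3676) = 66.107°.
λ₂ = -156.030° + 66.107° = -89.92°.

-0.07°, -89.92°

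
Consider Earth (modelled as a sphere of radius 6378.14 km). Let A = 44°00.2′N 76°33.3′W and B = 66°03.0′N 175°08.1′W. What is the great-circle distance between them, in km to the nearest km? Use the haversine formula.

Let φ₁ = 0.7680 rad, φ₂ = 1.1528 rad, and Δλ = -1.7205 rad.
Haversine: a = sin²(Δφ/2) + cos φ₁ cos φ₂ sin²(Δλ/2) = 0.0366 + (0.7193)(0.4059)(0.5746) = 0.20434.
Central angle c = 2·arcsin(√a) = 0.93810 rad.
Distance = R·c = 6378.14 × 0.9381 ≈ 5983 km.

5983 km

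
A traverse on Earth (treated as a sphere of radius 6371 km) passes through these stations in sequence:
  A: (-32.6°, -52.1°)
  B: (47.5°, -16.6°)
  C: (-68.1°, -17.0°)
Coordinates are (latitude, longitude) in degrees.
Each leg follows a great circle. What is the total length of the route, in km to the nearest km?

Leg A→B: central angle 1.5046 rad, distance 9585.9 km.
Leg B→C: central angle 2.0176 rad, distance 12854.2 km.
Total: 9585.9 + 12854.2 ≈ 22440 km.

22440 km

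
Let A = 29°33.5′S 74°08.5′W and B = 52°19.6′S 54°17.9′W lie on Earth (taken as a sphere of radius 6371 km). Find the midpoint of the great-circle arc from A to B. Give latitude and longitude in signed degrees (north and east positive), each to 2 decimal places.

The central angle between A and B is δ = 0.4723 rad.
With f = 0.5, the slerp weights are sin((1−f)δ)/sin δ = 0.5143 and sin(fδ)/sin δ = 0.5143.
Weighted sum of the unit vectors: (0.5143)·(0.2377,-0.8367,-0.4933) + (0.5143)·(0.3567,-0.4963,-0.7915) = (0.3057, -0.6856, -0.6607).
Converting back: φ = atan2(z, √(x²+y²)) = -41.36°, λ = atan2(y, x) = -65.97°.

-41.36°, -65.97°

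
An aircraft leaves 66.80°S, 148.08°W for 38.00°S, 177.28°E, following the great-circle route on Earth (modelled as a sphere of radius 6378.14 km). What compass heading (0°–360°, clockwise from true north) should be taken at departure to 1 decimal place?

308.3°

Δλ = -34.640° = -0.6046 rad.
y = sin Δλ · cos φ₂ = (-0.5684)(0.7880) = -0.4479
x = cos φ₁ sin φ₂ − sin φ₁ cos φ₂ cos Δλ = (0.3939)(-0.6157) − (-0.9191)(0.7880)(0.8227) = 0.3534
θ = atan2(y, x) = -51.73°; adding 360° gives 308.3°.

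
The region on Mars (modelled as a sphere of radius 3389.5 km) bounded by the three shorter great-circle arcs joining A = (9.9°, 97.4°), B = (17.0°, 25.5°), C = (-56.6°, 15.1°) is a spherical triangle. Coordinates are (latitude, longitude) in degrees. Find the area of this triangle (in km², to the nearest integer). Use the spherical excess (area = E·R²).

11985153 km²

Side lengths (central angles): a = 1.2936, b = 1.6417, c = 1.2207 rad; semiperimeter s = 2.0780.
By l'Huilier's theorem, tan(E/4) = √[tan(s/2) tan((s−a)/2) tan((s−b)/2) tan((s−c)/2)], giving spherical excess E = 1.0432 rad.
Area = E·R² = 1.0432 × (3389.5)² ≈ 11985153 km².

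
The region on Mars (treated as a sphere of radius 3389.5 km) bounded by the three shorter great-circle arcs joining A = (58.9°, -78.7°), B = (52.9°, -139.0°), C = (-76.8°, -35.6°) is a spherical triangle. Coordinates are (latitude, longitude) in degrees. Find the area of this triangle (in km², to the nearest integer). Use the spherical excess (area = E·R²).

19302810 km²

Side lengths (central angles): a = 2.5123, b = 2.4151, c = 0.5784 rad; semiperimeter s = 2.7529.
By l'Huilier's theorem, tan(E/4) = √[tan(s/2) tan((s−a)/2) tan((s−b)/2) tan((s−c)/2)], giving spherical excess E = 1.6802 rad.
Area = E·R² = 1.6802 × (3389.5)² ≈ 19302810 km².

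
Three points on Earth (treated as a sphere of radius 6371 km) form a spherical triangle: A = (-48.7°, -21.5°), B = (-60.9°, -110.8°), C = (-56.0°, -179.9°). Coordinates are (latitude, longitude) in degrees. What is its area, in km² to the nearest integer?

Side lengths (central angles): a = 0.6069, b = 1.2873, c = 0.8495 rad; semiperimeter s = 1.3719.
By l'Huilier's theorem, tan(E/4) = √[tan(s/2) tan((s−a)/2) tan((s−b)/2) tan((s−c)/2)], giving spherical excess E = 0.2438 rad.
Area = E·R² = 0.2438 × (6371)² ≈ 9894135 km².

9894135 km²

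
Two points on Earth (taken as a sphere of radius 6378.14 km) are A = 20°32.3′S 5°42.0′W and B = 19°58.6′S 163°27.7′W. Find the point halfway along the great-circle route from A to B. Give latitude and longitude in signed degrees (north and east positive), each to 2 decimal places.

Central angle δ = 2.3389 rad. Interpolating on the sphere with fraction f = 0.5:
P = [sin((1−f)δ)·A + sin(fδ)·B] / sin δ = 1.2799·A + 1.2799·B in Cartesian coordinates,
giving P = (0.0395, -0.4614, -0.8863), i.e. latitude -62.41°, longitude -85.11°.

-62.41°, -85.11°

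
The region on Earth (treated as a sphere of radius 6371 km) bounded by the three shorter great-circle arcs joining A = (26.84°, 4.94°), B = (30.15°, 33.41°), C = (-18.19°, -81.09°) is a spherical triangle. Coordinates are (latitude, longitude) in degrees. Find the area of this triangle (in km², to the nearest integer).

Side lengths (central angles): a = 2.0915, b = 1.6531, c = 0.4394 rad; semiperimeter s = 2.0920.
By l'Huilier's theorem, tan(E/4) = √[tan(s/2) tan((s−a)/2) tan((s−b)/2) tan((s−c)/2)], giving spherical excess E = 0.0416 rad.
Area = E·R² = 0.0416 × (6371)² ≈ 1689655 km².

1689655 km²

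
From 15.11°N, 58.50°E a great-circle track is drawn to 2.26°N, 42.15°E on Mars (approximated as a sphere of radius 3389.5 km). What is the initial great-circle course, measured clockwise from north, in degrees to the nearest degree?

233°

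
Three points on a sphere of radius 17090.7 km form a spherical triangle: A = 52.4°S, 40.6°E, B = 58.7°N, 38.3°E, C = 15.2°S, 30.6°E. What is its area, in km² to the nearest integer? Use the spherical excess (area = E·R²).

49334802 km²

Side lengths (central angles): a = 1.2945, b = 0.6639, c = 1.9393 rad; semiperimeter s = 1.9489.
By l'Huilier's theorem, tan(E/4) = √[tan(s/2) tan((s−a)/2) tan((s−b)/2) tan((s−c)/2)], giving spherical excess E = 0.1689 rad.
Area = E·R² = 0.1689 × (17090.7)² ≈ 49334802 km².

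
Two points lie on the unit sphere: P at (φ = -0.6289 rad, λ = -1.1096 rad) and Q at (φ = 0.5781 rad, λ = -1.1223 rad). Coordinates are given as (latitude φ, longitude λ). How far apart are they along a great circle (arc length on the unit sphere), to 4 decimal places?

In radians: φ₁ = -0.6289, φ₂ = 0.5781, Δλ = -0.728° = -0.0127 rad.
cos c = sin φ₁ sin φ₂ + cos φ₁ cos φ₂ cos Δλ = (-0.5883)(0.5464) + (0.8087)(0.8375)(0.9999) = 0.35577,
so c = arccos(0.35577) = 1.20706 rad.
On the unit sphere the arc length equals the central angle: 1.2071.

1.2071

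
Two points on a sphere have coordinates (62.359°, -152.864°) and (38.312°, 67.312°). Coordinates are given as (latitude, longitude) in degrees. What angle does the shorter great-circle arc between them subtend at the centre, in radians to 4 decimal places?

1.2963 rad

Let φ₁ = 1.0884 rad, φ₂ = 0.6687 rad, and Δλ = -2.4404 rad.
Haversine: a = sin²(Δφ/2) + cos φ₁ cos φ₂ sin²(Δλ/2) = 0.0434 + (0.4639)(0.7846)(0.8820) = 0.36447.
Central angle c = 2·arcsin(√a) = 1.29631 rad.
So the angular separation is 1.2963 rad.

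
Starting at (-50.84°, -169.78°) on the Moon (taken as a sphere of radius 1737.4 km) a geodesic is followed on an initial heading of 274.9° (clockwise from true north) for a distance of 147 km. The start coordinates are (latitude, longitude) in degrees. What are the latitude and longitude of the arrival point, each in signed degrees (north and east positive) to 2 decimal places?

Angular distance δ = d/R = 147/1737.4 = 0.08461 rad; initial bearing θ = 4.7979 rad.
sin φ₂ = sin φ₁ cos δ + cos φ₁ sin δ cos θ = (-0.7754)(0.9964) + (0.6315)(0.0845)(0.0854) = -0.7681, so φ₂ = -50.18°.
Δλ = atan2(sin θ sin δ cos φ₁, cos δ − sin φ₁ sin φ₂) = atan2(-0.0532, 0.4009) = -7.555°.
λ₂ = -169.780° − 7.555° = -177.34°.

-50.18°, -177.34°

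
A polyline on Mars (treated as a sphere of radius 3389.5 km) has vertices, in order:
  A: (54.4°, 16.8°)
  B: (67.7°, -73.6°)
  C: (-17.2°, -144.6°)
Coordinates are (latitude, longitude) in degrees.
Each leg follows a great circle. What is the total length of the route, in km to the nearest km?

Leg A→B: central angle 0.7216 rad, distance 2445.9 km.
Leg B→C: central angle 1.7270 rad, distance 5853.7 km.
Total: 2445.9 + 5853.7 ≈ 8300 km.

8300 km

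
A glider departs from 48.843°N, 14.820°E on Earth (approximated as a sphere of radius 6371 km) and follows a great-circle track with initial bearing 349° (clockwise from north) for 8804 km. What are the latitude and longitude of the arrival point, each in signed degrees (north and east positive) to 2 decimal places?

50.89°, -147.90°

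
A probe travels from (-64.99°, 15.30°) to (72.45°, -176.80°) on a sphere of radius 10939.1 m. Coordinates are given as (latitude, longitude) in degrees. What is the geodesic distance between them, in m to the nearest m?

With latitudes φ₁ = -64.990°, φ₂ = 72.450° and longitude difference Δλ = 167.900°:
cos c = sin φ₁ sin φ₂ + cos φ₁ cos φ₂ cos Δλ = (-0.9062)(0.9535) + (0.4228)(0.3015)(-0.9778) = -0.98870,
so c = arccos(-0.98870) = 2.99114 rad.
Distance = R·c = 10939.1 × 2.9911 ≈ 32720 m.

32720 m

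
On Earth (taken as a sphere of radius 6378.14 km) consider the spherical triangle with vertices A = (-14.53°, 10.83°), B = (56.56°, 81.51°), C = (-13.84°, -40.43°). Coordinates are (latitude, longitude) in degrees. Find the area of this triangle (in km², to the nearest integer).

39929822 km²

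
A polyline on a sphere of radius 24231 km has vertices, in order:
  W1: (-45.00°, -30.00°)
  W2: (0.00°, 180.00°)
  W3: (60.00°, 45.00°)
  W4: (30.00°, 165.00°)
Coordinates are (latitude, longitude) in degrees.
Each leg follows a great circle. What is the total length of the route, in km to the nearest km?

133624 km

Leg W1→W2: central angle 2.2299 rad, distance 54031.6 km.
Leg W2→W3: central angle 1.9322 rad, distance 46818.3 km.
Leg W3→W4: central angle 1.3526 rad, distance 32773.9 km.
Total: 54031.6 + 46818.3 + 32773.9 ≈ 133624 km.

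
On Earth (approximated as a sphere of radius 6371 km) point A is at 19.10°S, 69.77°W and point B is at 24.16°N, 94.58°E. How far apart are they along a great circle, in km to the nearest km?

With latitudes φ₁ = -19.100°, φ₂ = 24.160° and longitude difference Δλ = 164.350°:
cos c = sin φ₁ sin φ₂ + cos φ₁ cos φ₂ cos Δλ = (-0.3272)(0.4093) + (0.9449)(0.9124)(-0.9629) = -0.96414,
so c = arccos(-0.96414) = 2.87298 rad.
Distance = R·c = 6371 × 2.8730 ≈ 18304 km.

18304 km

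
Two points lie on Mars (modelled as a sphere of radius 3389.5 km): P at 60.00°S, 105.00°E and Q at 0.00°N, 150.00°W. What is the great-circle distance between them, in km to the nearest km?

In radians: φ₁ = -1.0472, φ₂ = 0.0000, Δλ = 105.000° = 1.8326 rad.
cos c = sin φ₁ sin φ₂ + cos φ₁ cos φ₂ cos Δλ = (-0.8660)(0.0000) + (0.5000)(1.0000)(-0.2588) = -0.12941,
so c = arccos(-0.12941) = 1.70057 rad.
Distance = R·c = 3389.5 × 1.7006 ≈ 5764 km.

5764 km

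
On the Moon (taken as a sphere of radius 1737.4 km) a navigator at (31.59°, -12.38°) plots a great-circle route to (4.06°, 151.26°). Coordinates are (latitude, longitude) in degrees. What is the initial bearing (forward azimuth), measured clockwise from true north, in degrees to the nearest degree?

With φ₁ = 0.5513, φ₂ = 0.0709, Δλ = 2.8561 rad, the forward-azimuth formula gives
θ = atan2( sin Δλ cos φ₂ , cos φ₁ sin φ₂ − sin φ₁ cos φ₂ cos Δλ ) = atan2(0.2810, 0.5617) = 26.58°.
So the initial bearing is 27°.

27°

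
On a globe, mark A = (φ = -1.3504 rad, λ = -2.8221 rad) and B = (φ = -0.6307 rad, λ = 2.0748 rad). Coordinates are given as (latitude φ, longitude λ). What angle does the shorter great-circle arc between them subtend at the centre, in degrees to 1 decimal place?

52.6°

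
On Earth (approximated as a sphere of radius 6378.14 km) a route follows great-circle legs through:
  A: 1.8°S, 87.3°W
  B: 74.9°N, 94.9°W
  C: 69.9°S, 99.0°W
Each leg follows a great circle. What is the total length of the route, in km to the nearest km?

24675 km

Leg A→B: central angle 1.3410 rad, distance 8553.2 km.
Leg B→C: central angle 2.5276 rad, distance 16121.6 km.
Total: 8553.2 + 16121.6 ≈ 24675 km.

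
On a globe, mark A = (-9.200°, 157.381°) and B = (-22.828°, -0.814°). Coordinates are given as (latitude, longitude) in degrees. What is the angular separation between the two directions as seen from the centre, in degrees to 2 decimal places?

With latitudes φ₁ = -9.200°, φ₂ = -22.828° and longitude difference Δλ = -158.195°:
cos c = sin φ₁ sin φ₂ + cos φ₁ cos φ₂ cos Δλ = (-0.1599)(-0.3880) + (0.9871)(0.9217)(-0.9285) = -0.78269,
so c = arccos(-0.78269) = 2.46978 rad.
So the angular separation is 141.51°.

141.51°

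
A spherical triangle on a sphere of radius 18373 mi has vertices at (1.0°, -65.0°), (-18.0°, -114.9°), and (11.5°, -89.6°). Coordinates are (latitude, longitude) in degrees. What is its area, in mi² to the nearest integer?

54204107 mi²

Side lengths (central angles): a = 0.6746, b = 0.4639, c = 0.9184 rad; semiperimeter s = 1.0284.
By l'Huilier's theorem, tan(E/4) = √[tan(s/2) tan((s−a)/2) tan((s−b)/2) tan((s−c)/2)], giving spherical excess E = 0.1606 rad.
Area = E·R² = 0.1606 × (18373)² ≈ 54204107 mi².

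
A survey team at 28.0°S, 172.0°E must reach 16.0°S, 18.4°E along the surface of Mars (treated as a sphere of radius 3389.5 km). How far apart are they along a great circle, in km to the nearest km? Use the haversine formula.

Let φ₁ = -0.4887 rad, φ₂ = -0.2793 rad, and Δλ = -2.6808 rad.
Haversine: a = sin²(Δφ/2) + cos φ₁ cos φ₂ sin²(Δλ/2) = 0.0109 + (0.8829)(0.9613)(0.9479) = 0.81541.
Central angle c = 2·arcsin(√a) = 2.25341 rad.
Distance = R·c = 3389.5 × 2.2534 ≈ 7638 km.

7638 km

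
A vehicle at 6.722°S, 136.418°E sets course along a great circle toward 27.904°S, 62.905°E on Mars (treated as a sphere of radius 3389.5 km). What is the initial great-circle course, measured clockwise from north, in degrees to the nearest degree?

With φ₁ = -0.1173, φ₂ = -0.4870, Δλ = -1.2830 rad, the forward-azimuth formula gives
θ = atan2( sin Δλ cos φ₂ , cos φ₁ sin φ₂ − sin φ₁ cos φ₂ cos Δλ ) = atan2(-0.8474, -0.4354) = -117.20°.
Adding 360° brings this into [0°, 360°): 243°.

243°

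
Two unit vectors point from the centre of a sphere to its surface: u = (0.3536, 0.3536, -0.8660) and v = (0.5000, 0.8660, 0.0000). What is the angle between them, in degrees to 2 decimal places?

61.12°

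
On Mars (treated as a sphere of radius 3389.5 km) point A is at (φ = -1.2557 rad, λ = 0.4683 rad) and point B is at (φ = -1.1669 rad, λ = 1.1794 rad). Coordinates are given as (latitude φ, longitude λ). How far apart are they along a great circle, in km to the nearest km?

879 km

In radians: φ₁ = -1.2557, φ₂ = -1.1669, Δλ = 40.743° = 0.7111 rad.
Haversine: a = sin²(Δφ/2) + cos φ₁ cos φ₂ sin²(Δλ/2) = 0.0020 + (0.3099)(0.3930)(0.1212) = 0.01673.
Central angle c = 2·arcsin(√a) = 0.25941 rad.
Distance = R·c = 3389.5 × 0.2594 ≈ 879 km.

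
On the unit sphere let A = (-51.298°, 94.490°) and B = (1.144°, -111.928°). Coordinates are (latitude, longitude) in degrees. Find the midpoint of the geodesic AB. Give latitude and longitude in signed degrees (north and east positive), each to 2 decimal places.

-55.61°, -144.24°

Central angle δ = 2.1839 rad. Interpolating on the sphere with fraction f = 0.5:
P = [sin((1−f)δ)·A + sin(fδ)·B] / sin δ = 1.0852·A + 1.0852·B in Cartesian coordinates,
giving P = (-0.4583, -0.3300, -0.8252), i.e. latitude -55.61°, longitude -144.24°.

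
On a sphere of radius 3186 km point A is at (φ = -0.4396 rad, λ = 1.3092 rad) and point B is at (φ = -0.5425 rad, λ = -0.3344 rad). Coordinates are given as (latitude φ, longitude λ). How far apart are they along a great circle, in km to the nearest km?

4482 km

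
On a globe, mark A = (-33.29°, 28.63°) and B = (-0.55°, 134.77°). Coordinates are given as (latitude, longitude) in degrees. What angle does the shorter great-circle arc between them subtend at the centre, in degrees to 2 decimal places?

103.13°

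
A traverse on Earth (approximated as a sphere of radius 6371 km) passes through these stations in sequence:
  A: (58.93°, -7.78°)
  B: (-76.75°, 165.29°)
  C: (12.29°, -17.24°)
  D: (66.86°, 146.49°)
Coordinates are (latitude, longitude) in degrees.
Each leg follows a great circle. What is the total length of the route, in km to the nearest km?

41976 km

Leg A→B: central angle 2.8278 rad, distance 18015.7 km.
Leg B→C: central angle 2.0163 rad, distance 12845.9 km.
Leg C→D: central angle 1.7445 rad, distance 11114.4 km.
Total: 18015.7 + 12845.9 + 11114.4 ≈ 41976 km.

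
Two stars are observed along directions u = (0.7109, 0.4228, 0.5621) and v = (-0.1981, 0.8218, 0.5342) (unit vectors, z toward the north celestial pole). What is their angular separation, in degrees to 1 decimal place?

u·v = 0.5069; |u| = 1.0000, |v| = 1.0000.
cos θ = (u·v)/(|u||v|) = 0.5069, so θ = 59.5°.

59.5°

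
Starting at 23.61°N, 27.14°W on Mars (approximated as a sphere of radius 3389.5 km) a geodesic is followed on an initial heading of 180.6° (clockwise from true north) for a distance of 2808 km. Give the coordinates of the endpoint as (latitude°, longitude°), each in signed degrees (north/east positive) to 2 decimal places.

-23.85°, -27.62°

Angular distance δ = d/R = 2808/3389.5 = 0.82844 rad; initial bearing θ = 3.1521 rad.
sin φ₂ = sin φ₁ cos δ + cos φ₁ sin δ cos θ = (0.4005)(0.6760) + (0.9163)(0.7369)(-0.9999) = -0.4044, so φ₂ = -23.85°.
Δλ = atan2(sin θ sin δ cos φ₁, cos δ − sin φ₁ sin φ₂) = atan2(-0.0071, 0.8380) = -0.483°.
λ₂ = -27.140° − 0.483° = -27.62°.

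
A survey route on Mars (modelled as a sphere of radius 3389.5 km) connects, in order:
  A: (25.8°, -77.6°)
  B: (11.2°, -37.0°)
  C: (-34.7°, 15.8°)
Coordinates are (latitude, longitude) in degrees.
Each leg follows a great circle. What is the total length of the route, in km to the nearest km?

Leg A→B: central angle 0.7150 rad, distance 2423.4 km.
Leg B→C: central angle 1.1842 rad, distance 4013.9 km.
Total: 2423.4 + 4013.9 ≈ 6437 km.

6437 km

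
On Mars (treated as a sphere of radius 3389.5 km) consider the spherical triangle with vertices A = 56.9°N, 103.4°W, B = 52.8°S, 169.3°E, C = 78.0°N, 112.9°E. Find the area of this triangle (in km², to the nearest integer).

Side lengths (central angles): a = 2.3597, b = 0.7555, c = 2.2806 rad; semiperimeter s = 2.6979.
By l'Huilier's theorem, tan(E/4) = √[tan(s/2) tan((s−a)/2) tan((s−b)/2) tan((s−c)/2)], giving spherical excess E = 1.8039 rad.
Area = E·R² = 1.8039 × (3389.5)² ≈ 20724049 km².

20724049 km²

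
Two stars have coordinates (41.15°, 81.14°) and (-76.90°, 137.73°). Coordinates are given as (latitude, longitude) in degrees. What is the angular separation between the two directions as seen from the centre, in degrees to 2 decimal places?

123.16°

In radians: φ₁ = 0.7182, φ₂ = -1.3422, Δλ = 56.590° = 0.9877 rad.
Haversine: a = sin²(Δφ/2) + cos φ₁ cos φ₂ sin²(Δλ/2) = 0.7351 + (0.7530)(0.2267)(0.2247) = 0.77347.
Central angle c = 2·arcsin(√a) = 2.14949 rad.
So the angular separation is 123.16°.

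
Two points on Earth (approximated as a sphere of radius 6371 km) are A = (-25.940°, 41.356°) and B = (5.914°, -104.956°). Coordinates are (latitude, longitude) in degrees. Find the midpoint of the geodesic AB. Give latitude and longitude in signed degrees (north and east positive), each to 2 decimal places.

The central angle between A and B is δ = 2.4805 rad.
With f = 0.5, the slerp weights are sin((1−f)δ)/sin δ = 1.5406 and sin(fδ)/sin δ = 1.5406.
Weighted sum of the unit vectors: (1.5406)·(0.6750,0.5942,-0.4374) + (1.5406)·(-0.2567,-0.9610,0.1030) = (0.6444, -0.5651, -0.5152).
Converting back: φ = atan2(z, √(x²+y²)) = -31.01°, λ = atan2(y, x) = -41.25°.

-31.01°, -41.25°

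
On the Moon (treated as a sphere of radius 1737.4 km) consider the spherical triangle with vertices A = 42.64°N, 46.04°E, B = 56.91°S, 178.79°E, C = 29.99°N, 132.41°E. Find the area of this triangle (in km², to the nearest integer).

Side lengths (central angles): a = 1.6635, b = 1.1822, c = 2.5683 rad; semiperimeter s = 2.7070.
By l'Huilier's theorem, tan(E/4) = √[tan(s/2) tan((s−a)/2) tan((s−b)/2) tan((s−c)/2)], giving spherical excess E = 1.5754 rad.
Area = E·R² = 1.5754 × (1737.4)² ≈ 4755325 km².

4755325 km²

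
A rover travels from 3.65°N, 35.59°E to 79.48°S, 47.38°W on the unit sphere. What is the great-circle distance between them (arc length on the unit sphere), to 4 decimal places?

1.6111

Let φ₁ = 0.0637 rad, φ₂ = -1.3872 rad, and Δλ = -1.4481 rad.
cos c = sin φ₁ sin φ₂ + cos φ₁ cos φ₂ cos Δλ = (0.0637)(-0.9832) + (0.9980)(0.1826)(0.1224) = -0.04029,
so c = arccos(-0.04029) = 1.61110 rad.
On the unit sphere the arc length equals the central angle: 1.6111.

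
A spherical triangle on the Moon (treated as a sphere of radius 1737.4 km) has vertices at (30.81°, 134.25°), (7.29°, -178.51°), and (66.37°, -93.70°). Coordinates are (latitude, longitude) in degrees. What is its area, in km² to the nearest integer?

Side lengths (central angles): a = 1.4180, b = 1.3298, c = 0.8719 rad; semiperimeter s = 1.8098.
By l'Huilier's theorem, tan(E/4) = √[tan(s/2) tan((s−a)/2) tan((s−b)/2) tan((s−c)/2)], giving spherical excess E = 0.7007 rad.
Area = E·R² = 0.7007 × (1737.4)² ≈ 2115200 km².

2115200 km²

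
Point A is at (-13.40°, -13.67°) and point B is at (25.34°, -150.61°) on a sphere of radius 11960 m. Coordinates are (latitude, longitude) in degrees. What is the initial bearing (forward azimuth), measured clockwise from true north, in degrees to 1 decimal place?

293.1°

Δλ = -136.940° = -2.3901 rad.
y = sin Δλ · cos φ₂ = (-0.6828)(0.9038) = -0.6171
x = cos φ₁ sin φ₂ − sin φ₁ cos φ₂ cos Δλ = (0.9728)(0.4280) − (-0.2317)(0.9038)(-0.7306) = 0.2633
θ = atan2(y, x) = -66.89°; adding 360° gives 293.1°.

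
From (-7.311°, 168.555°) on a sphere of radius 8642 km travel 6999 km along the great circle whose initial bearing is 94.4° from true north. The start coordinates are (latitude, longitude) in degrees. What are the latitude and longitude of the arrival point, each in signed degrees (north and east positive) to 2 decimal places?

-8.21°, -144.60°

Angular distance δ = d/R = 6999/8642 = 0.80988 rad; initial bearing θ = 1.6476 rad.
sin φ₂ = sin φ₁ cos δ + cos φ₁ sin δ cos θ = (-0.1273)(0.6896) + (0.9919)(0.7242)(-0.0767) = -0.1429, so φ₂ = -8.21°.
Δλ = atan2(sin θ sin δ cos φ₁, cos δ − sin φ₁ sin φ₂) = atan2(0.7162, 0.6714) = 46.849°.
λ₂ = 168.555° + 46.849° = 215.40° → -144.60° after wrapping to (−180°, 180°].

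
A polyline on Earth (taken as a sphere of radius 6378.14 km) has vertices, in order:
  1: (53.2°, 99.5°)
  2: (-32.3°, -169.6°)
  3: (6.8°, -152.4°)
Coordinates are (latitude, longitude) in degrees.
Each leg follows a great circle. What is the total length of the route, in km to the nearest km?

Leg 1→2: central angle 2.0218 rad, distance 12895.0 km.
Leg 2→3: central angle 0.7399 rad, distance 4719.4 km.
Total: 12895.0 + 4719.4 ≈ 17614 km.

17614 km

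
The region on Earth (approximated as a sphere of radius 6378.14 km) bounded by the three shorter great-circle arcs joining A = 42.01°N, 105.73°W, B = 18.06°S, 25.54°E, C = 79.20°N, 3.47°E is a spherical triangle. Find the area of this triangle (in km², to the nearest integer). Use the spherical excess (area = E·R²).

46774439 km²

Side lengths (central angles): a = 1.7107, b = 0.9127, c = 2.3096 rad; semiperimeter s = 2.4665.
By l'Huilier's theorem, tan(E/4) = √[tan(s/2) tan((s−a)/2) tan((s−b)/2) tan((s−c)/2)], giving spherical excess E = 1.1498 rad.
Area = E·R² = 1.1498 × (6378.14)² ≈ 46774439 km².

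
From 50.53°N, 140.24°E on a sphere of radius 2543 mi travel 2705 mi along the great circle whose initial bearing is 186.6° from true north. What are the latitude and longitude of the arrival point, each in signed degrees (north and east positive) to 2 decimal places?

Angular distance δ = d/R = 2705/2543 = 1.06370 rad; initial bearing θ = 3.2568 rad.
sin φ₂ = sin φ₁ cos δ + cos φ₁ sin δ cos θ = (0.7720)(0.4856) + (0.6357)(0.8742)(-0.9934) = -0.1771, so φ₂ = -10.20°.
Δλ = atan2(sin θ sin δ cos φ₁, cos δ − sin φ₁ sin φ₂) = atan2(-0.0639, 0.6224) = -5.859°.
λ₂ = 140.240° − 5.859° = 134.38°.

-10.20°, 134.38°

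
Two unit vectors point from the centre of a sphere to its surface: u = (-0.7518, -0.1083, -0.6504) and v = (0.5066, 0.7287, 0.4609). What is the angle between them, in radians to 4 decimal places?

2.4334 rad

u·v = -0.7595; |u| = 1.0000, |v| = 1.0000.
cos θ = (u·v)/(|u||v|) = -0.7595, so θ = 2.4334 rad.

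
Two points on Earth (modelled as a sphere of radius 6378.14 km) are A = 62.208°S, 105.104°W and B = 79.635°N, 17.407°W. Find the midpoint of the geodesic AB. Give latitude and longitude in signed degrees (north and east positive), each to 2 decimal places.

11.06°, -84.31°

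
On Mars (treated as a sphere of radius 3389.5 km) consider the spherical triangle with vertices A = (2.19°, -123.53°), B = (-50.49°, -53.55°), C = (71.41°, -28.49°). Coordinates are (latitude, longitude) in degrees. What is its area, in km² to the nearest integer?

20632987 km²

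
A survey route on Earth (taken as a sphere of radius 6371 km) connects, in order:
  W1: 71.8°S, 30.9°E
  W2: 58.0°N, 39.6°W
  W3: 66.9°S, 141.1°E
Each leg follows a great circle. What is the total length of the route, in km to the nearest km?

34439 km

Leg W1→W2: central angle 2.4194 rad, distance 15414.1 km.
Leg W2→W3: central angle 2.9862 rad, distance 19024.8 km.
Total: 15414.1 + 19024.8 ≈ 34439 km.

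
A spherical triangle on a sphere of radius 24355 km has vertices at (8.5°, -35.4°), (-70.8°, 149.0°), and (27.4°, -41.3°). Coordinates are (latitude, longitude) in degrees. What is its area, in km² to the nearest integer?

Side lengths (central angles): a = 2.3773, b = 0.3439, c = 2.0532 rad; semiperimeter s = 2.3872.
By l'Huilier's theorem, tan(E/4) = √[tan(s/2) tan((s−a)/2) tan((s−b)/2) tan((s−c)/2)], giving spherical excess E = 0.2345 rad.
Area = E·R² = 0.2345 × (24355)² ≈ 139086592 km².

139086592 km²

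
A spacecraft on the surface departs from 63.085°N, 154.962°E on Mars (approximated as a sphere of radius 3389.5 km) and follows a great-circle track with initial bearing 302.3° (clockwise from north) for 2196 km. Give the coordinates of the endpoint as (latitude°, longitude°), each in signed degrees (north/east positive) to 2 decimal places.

Angular distance δ = d/R = 2196/3389.5 = 0.64788 rad; initial bearing θ = 5.2761 rad.
sin φ₂ = sin φ₁ cos δ + cos φ₁ sin δ cos θ = (0.8917)(0.7974) + (0.4527)(0.6035)(0.5344) = 0.8570, so φ₂ = 58.98°.
Δλ = atan2(sin θ sin δ cos φ₁, cos δ − sin φ₁ sin φ₂) = atan2(-0.2309, 0.0332) = -81.813°.
λ₂ = 154.962° − 81.813° = 73.15°.

58.98°, 73.15°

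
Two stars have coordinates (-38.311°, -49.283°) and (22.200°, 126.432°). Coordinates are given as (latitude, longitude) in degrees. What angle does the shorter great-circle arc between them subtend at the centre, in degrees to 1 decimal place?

163.5°

In radians: φ₁ = -0.6687, φ₂ = 0.3875, Δλ = 175.715° = 3.0668 rad.
cos c = sin φ₁ sin φ₂ + cos φ₁ cos φ₂ cos Δλ = (-0.6199)(0.3778) + (0.7847)(0.9259)(-0.9972) = -0.95870,
so c = arccos(-0.95870) = 2.85318 rad.
So the angular separation is 163.5°.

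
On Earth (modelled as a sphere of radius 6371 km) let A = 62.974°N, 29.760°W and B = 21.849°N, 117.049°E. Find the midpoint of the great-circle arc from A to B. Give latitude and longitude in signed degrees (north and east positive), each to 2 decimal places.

The central angle between A and B is δ = 1.5922 rad.
With f = 0.5, the slerp weights are sin((1−f)δ)/sin δ = 0.7148 and sin(fδ)/sin δ = 0.7148.
Weighted sum of the unit vectors: (0.7148)·(0.3945,-0.2255,0.8908) + (0.7148)·(-0.4221,0.8266,0.3722) = (-0.0197, 0.4297, 0.9028).
Converting back: φ = atan2(z, √(x²+y²)) = 64.52°, λ = atan2(y, x) = 92.63°.

64.52°, 92.63°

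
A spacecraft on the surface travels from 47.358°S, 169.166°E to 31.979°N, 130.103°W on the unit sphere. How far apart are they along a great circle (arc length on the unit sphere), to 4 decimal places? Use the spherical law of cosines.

With latitudes φ₁ = -47.358°, φ₂ = 31.979° and longitude difference Δλ = 60.731°:
cos c = sin φ₁ sin φ₂ + cos φ₁ cos φ₂ cos Δλ = (-0.7356)(0.5296) + (0.6774)(0.8482)(0.4889) = -0.10865,
so c = arccos(-0.10865) = 1.67966 rad.
On the unit sphere the arc length equals the central angle: 1.6797.

1.6797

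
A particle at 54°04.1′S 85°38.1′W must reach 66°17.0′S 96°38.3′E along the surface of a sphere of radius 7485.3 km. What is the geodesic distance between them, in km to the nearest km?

Let φ₁ = -0.9437 rad, φ₂ = -1.1569 rad, and Δλ = -3.1019 rad.
cos c = sin φ₁ sin φ₂ + cos φ₁ cos φ₂ cos Δλ = (-0.8097)(-0.9155) + (0.5868)(0.4022)(-0.9992) = 0.50549,
so c = arccos(0.50549) = 1.04084 rad.
Distance = R·c = 7485.3 × 1.0408 ≈ 7791 km.

7791 km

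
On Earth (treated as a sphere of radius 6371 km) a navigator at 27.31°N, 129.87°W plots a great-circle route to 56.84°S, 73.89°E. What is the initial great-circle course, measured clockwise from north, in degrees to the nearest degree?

203°

Δλ = -156.240° = -2.7269 rad.
y = sin Δλ · cos φ₂ = (-0.4029)(0.5470) = -0.2204
x = cos φ₁ sin φ₂ − sin φ₁ cos φ₂ cos Δλ = (0.8885)(-0.8371) − (0.4588)(0.5470)(-0.9152) = -0.5141
θ = atan2(y, x) = -156.80°; adding 360° gives 203°.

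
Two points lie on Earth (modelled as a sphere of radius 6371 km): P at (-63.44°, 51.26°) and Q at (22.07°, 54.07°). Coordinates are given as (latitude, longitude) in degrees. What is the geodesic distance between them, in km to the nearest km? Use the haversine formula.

With latitudes φ₁ = -63.440°, φ₂ = 22.070° and longitude difference Δλ = 2.810°:
Haversine: a = sin²(Δφ/2) + cos φ₁ cos φ₂ sin²(Δλ/2) = 0.4609 + (0.4471)(0.9267)(0.0006) = 0.46111.
Central angle c = 2·arcsin(√a) = 1.49293 rad.
Distance = R·c = 6371 × 1.4929 ≈ 9511 km.

9511 km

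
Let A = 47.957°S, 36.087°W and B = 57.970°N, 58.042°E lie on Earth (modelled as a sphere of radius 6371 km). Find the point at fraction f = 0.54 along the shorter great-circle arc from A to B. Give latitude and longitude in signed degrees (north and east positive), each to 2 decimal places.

The central angle between A and B is δ = 2.2852 rad.
With f = 0.54, the slerp weights are sin((1−f)δ)/sin δ = 1.1489 and sin(fδ)/sin δ = 1.2493.
Weighted sum of the unit vectors: (1.1489)·(0.5412,-0.3945,-0.7426) + (1.2493)·(0.2807,0.4500,0.8478) = (0.9725, 0.1089, 0.2059).
Converting back: φ = atan2(z, √(x²+y²)) = 11.88°, λ = atan2(y, x) = 6.39°.

11.88°, 6.39°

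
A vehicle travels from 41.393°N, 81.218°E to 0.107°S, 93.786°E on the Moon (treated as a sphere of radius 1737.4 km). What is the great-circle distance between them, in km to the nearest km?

1305 km

Let φ₁ = 0.7224 rad, φ₂ = -0.0019 rad, and Δλ = 0.2194 rad.
cos c = sin φ₁ sin φ₂ + cos φ₁ cos φ₂ cos Δλ = (0.6612)(-0.0019) + (0.7502)(1.0000)(0.9760) = 0.73098,
so c = arccos(0.73098) = 0.75104 rad.
Distance = R·c = 1737.4 × 0.7510 ≈ 1305 km.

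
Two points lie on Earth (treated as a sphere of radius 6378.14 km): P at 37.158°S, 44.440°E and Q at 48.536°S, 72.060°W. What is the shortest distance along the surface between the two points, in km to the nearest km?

8623 km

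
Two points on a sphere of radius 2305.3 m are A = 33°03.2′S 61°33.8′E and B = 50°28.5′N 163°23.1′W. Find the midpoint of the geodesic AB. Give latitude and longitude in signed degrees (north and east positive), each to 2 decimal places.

Central angle δ = 2.4952 rad. Interpolating on the sphere with fraction f = 0.5:
P = [sin((1−f)δ)·A + sin(fδ)·B] / sin δ = 1.5742·A + 1.5742·B in Cartesian coordinates,
giving P = (-0.3317, 0.8738, 0.3557), i.e. latitude 20.83°, longitude 110.79°.

20.83°, 110.79°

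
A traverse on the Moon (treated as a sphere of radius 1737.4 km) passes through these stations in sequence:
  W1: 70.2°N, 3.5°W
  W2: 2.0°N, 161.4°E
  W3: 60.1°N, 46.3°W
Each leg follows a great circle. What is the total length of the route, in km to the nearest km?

6712 km

Leg W1→W2: central angle 1.8692 rad, distance 3247.6 km.
Leg W2→W3: central angle 1.9942 rad, distance 3464.7 km.
Total: 3247.6 + 3464.7 ≈ 6712 km.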